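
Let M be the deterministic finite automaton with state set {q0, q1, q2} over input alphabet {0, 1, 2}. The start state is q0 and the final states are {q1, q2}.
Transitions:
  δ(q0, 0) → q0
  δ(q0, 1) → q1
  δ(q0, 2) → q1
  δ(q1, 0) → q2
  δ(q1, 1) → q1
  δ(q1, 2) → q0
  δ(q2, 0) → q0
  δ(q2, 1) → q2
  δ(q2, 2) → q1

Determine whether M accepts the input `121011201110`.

q0 --1--> q1
q1 --2--> q0
q0 --1--> q1
q1 --0--> q2
q2 --1--> q2
q2 --1--> q2
q2 --2--> q1
q1 --0--> q2
q2 --1--> q2
q2 --1--> q2
q2 --1--> q2
q2 --0--> q0
End in state q0, which is not an accepting state.

rejected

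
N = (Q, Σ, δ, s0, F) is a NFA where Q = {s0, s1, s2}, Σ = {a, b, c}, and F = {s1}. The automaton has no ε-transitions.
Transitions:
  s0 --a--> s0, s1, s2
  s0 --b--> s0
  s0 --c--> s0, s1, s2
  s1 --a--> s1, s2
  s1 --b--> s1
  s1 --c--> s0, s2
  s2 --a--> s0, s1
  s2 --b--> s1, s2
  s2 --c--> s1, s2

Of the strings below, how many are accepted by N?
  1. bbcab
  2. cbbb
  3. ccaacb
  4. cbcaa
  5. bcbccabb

5

bbcab: accepted
cbbb: accepted
ccaacb: accepted
cbcaa: accepted
bcbccabb: accepted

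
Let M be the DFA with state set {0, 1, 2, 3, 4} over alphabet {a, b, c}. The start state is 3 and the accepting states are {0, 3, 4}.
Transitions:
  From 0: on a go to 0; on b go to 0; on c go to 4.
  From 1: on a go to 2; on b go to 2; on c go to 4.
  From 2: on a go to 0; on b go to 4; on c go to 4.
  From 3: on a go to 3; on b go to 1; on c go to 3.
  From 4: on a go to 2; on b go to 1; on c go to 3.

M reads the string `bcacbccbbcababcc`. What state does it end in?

3 --b--> 1
1 --c--> 4
4 --a--> 2
2 --c--> 4
4 --b--> 1
1 --c--> 4
4 --c--> 3
3 --b--> 1
1 --b--> 2
2 --c--> 4
4 --a--> 2
2 --b--> 4
4 --a--> 2
2 --b--> 4
4 --c--> 3
3 --c--> 3

3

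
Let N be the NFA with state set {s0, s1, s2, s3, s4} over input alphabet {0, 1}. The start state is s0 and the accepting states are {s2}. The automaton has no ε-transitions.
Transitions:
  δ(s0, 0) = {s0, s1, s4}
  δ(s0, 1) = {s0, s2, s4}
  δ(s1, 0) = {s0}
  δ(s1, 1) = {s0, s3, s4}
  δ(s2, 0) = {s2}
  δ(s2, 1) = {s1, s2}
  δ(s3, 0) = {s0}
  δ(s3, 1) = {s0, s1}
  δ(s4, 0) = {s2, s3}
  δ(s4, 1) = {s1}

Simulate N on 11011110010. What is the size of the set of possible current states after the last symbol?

5

Start: {s0}
read 1: {s0, s2, s4}
read 1: {s0, s1, s2, s4}
read 0: {s0, s1, s2, s3, s4}
read 1: {s0, s1, s2, s3, s4}
read 1: {s0, s1, s2, s3, s4}
read 1: {s0, s1, s2, s3, s4}
read 1: {s0, s1, s2, s3, s4}
read 0: {s0, s1, s2, s3, s4}
read 0: {s0, s1, s2, s3, s4}
read 1: {s0, s1, s2, s3, s4}
read 0: {s0, s1, s2, s3, s4}
Final reachable set {s0, s1, s2, s3, s4} has 5 states.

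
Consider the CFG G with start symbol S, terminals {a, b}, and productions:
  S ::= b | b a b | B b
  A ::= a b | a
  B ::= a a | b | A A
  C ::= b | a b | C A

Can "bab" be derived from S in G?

yes

S ⇒ bab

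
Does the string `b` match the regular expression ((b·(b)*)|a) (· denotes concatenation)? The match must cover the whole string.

The left alternative (b·(b)*) matches b.

yes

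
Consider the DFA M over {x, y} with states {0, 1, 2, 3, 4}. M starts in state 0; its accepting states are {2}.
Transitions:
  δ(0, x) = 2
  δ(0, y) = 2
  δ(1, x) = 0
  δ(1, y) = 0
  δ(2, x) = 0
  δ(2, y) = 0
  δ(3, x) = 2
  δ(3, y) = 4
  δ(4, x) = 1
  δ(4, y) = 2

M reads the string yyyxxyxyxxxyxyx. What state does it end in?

2

0 --y--> 2
2 --y--> 0
0 --y--> 2
2 --x--> 0
0 --x--> 2
2 --y--> 0
0 --x--> 2
2 --y--> 0
0 --x--> 2
2 --x--> 0
0 --x--> 2
2 --y--> 0
0 --x--> 2
2 --y--> 0
0 --x--> 2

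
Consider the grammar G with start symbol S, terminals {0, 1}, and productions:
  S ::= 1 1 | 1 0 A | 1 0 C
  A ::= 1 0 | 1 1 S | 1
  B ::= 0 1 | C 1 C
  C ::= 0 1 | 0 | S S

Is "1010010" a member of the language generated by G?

no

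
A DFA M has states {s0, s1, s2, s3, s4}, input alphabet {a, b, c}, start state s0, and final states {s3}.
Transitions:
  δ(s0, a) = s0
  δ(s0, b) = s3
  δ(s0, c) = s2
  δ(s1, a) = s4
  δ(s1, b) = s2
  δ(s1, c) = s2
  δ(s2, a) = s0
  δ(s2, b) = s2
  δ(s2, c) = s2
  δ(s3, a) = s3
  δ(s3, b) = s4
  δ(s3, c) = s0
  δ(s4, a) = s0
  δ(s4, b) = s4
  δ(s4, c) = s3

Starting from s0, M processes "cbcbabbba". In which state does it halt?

s0 --c--> s2
s2 --b--> s2
s2 --c--> s2
s2 --b--> s2
s2 --a--> s0
s0 --b--> s3
s3 --b--> s4
s4 --b--> s4
s4 --a--> s0

s0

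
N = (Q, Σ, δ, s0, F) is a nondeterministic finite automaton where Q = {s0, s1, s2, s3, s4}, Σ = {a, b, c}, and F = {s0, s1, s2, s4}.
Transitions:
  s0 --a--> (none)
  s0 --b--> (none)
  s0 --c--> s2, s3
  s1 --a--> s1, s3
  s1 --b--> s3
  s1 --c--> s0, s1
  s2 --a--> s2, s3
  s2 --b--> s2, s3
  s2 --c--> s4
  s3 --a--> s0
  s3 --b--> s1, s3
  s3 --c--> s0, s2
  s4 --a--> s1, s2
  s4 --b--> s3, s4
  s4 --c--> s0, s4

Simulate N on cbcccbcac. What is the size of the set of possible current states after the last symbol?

Start: {s0}
read c: {s2, s3}
read b: {s1, s2, s3}
read c: {s0, s1, s2, s4}
read c: {s0, s1, s2, s3, s4}
read c: {s0, s1, s2, s3, s4}
read b: {s1, s2, s3, s4}
read c: {s0, s1, s2, s4}
read a: {s1, s2, s3}
read c: {s0, s1, s2, s4}
Final reachable set {s0, s1, s2, s4} has 4 states.

4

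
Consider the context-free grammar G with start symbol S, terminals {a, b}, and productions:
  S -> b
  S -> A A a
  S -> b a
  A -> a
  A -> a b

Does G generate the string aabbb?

no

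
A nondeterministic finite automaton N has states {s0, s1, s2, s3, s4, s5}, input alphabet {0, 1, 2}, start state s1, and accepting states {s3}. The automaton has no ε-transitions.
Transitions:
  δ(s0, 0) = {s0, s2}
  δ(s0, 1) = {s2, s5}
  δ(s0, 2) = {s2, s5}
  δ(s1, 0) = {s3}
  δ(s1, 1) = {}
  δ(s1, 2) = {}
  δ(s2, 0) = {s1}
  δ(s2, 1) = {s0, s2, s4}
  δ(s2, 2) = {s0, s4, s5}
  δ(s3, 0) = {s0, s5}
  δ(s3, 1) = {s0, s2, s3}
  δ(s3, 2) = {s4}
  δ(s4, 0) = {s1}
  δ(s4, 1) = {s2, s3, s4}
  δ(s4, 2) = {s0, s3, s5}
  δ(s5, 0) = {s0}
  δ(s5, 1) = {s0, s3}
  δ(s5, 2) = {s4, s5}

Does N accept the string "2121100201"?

rejected

Start: {s1}
read 2: {}
The reachable set is empty and stays empty for the remaining 9 symbols.
Reachable ∩ accepting = {} — empty.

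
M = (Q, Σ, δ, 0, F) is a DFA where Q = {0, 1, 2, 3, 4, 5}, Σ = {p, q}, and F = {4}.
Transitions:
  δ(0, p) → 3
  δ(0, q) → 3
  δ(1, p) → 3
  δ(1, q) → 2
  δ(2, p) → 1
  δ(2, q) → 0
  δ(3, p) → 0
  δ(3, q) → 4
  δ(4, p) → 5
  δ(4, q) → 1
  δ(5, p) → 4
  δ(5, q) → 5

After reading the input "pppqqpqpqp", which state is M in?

0 --p--> 3
3 --p--> 0
0 --p--> 3
3 --q--> 4
4 --q--> 1
1 --p--> 3
3 --q--> 4
4 --p--> 5
5 --q--> 5
5 --p--> 4

4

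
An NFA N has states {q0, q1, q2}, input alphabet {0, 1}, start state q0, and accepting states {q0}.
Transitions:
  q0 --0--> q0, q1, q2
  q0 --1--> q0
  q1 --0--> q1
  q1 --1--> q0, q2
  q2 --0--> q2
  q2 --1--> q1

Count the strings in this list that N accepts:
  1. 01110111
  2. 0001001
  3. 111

01110111: accepted
0001001: accepted
111: accepted

3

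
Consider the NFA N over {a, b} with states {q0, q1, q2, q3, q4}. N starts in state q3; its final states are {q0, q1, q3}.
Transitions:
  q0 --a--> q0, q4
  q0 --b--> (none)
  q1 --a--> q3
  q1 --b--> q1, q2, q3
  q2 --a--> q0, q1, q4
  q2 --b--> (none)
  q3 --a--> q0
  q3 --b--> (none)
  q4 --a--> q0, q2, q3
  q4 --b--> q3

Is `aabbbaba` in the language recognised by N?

Start: {q3}
read a: {q0}
read a: {q0, q4}
read b: {q3}
read b: {}
The reachable set is empty and stays empty for the remaining 4 symbols.
Reachable ∩ accepting = {} — empty.

rejected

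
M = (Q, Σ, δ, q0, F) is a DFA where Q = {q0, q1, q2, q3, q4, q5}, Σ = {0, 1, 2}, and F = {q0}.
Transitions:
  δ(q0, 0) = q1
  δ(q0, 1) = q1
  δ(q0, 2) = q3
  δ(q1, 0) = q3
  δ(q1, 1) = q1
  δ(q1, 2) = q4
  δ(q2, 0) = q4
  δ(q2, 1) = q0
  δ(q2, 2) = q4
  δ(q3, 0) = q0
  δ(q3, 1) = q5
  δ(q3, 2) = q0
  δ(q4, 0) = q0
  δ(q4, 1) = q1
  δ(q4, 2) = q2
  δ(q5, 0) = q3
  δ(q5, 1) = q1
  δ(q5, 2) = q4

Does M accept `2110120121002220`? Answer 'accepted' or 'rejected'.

accepted

q0 --2--> q3
q3 --1--> q5
q5 --1--> q1
q1 --0--> q3
q3 --1--> q5
q5 --2--> q4
q4 --0--> q0
q0 --1--> q1
q1 --2--> q4
q4 --1--> q1
q1 --0--> q3
q3 --0--> q0
q0 --2--> q3
q3 --2--> q0
q0 --2--> q3
q3 --0--> q0
End in state q0, which is an accepting state.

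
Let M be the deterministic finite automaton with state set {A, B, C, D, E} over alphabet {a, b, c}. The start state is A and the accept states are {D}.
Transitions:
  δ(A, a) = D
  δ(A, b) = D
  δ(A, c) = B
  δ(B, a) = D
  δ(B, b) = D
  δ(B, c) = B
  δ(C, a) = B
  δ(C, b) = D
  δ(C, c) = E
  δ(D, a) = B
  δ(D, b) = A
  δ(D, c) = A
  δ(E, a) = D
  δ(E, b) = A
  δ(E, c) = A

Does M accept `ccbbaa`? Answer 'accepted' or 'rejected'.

A --c--> B
B --c--> B
B --b--> D
D --b--> A
A --a--> D
D --a--> B
End in state B, which is not an accepting state.

rejected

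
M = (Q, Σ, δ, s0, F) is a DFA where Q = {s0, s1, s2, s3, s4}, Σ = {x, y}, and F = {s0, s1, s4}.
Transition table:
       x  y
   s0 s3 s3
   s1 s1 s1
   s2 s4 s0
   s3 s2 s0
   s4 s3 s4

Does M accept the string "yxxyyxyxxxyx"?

rejected

s0 --y--> s3
s3 --x--> s2
s2 --x--> s4
s4 --y--> s4
s4 --y--> s4
s4 --x--> s3
s3 --y--> s0
s0 --x--> s3
s3 --x--> s2
s2 --x--> s4
s4 --y--> s4
s4 --x--> s3
End in state s3, which is not an accepting state.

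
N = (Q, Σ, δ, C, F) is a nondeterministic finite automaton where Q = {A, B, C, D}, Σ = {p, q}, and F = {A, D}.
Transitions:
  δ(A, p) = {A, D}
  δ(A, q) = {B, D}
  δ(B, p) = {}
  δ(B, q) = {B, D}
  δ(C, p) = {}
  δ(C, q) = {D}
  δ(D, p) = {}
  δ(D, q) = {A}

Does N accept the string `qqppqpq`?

Start: {C}
read q: {D}
read q: {A}
read p: {A, D}
read p: {A, D}
read q: {A, B, D}
read p: {A, D}
read q: {A, B, D}
Reachable ∩ accepting = {A, D} — nonempty.

accepted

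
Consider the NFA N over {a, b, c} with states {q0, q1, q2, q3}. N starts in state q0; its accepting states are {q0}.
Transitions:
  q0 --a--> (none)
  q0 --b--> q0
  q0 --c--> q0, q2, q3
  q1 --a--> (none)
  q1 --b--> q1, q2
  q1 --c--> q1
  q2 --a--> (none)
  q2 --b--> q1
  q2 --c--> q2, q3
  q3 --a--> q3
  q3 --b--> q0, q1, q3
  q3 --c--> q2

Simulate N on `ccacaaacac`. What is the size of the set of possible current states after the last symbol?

0

Start: {q0}
read c: {q0, q2, q3}
read c: {q0, q2, q3}
read a: {q3}
read c: {q2}
read a: {}
The reachable set is empty and stays empty for the remaining 5 symbols.
Final reachable set {} has 0 states.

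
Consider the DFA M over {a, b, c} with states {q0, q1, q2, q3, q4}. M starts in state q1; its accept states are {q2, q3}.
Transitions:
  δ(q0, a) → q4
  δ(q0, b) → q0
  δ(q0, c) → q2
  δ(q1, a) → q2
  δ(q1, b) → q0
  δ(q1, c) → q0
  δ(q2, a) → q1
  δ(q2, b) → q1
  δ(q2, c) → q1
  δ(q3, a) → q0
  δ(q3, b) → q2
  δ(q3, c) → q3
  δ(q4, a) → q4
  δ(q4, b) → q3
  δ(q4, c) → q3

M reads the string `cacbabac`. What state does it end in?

q1 --c--> q0
q0 --a--> q4
q4 --c--> q3
q3 --b--> q2
q2 --a--> q1
q1 --b--> q0
q0 --a--> q4
q4 --c--> q3

q3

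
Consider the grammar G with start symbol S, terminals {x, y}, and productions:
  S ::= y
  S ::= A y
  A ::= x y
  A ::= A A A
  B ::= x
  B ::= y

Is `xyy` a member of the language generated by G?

S ⇒ Ay ⇒ xyy

yes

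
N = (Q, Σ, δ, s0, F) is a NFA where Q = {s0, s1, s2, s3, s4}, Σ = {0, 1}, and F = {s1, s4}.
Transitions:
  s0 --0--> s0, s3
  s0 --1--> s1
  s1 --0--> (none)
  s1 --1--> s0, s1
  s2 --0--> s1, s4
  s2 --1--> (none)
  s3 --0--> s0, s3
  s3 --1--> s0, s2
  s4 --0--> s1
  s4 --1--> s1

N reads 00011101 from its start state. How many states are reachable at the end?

Start: {s0}
read 0: {s0, s3}
read 0: {s0, s3}
read 0: {s0, s3}
read 1: {s0, s1, s2}
read 1: {s0, s1}
read 1: {s0, s1}
read 0: {s0, s3}
read 1: {s0, s1, s2}
Final reachable set {s0, s1, s2} has 3 states.

3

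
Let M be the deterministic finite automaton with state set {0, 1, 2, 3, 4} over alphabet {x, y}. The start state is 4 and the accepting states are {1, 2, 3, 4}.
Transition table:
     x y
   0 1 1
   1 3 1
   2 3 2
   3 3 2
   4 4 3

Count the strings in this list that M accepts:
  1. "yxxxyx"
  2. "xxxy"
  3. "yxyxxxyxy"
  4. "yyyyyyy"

"yxxxyx": accepted
"xxxy": accepted
"yxyxxxyxy": accepted
"yyyyyyy": accepted

4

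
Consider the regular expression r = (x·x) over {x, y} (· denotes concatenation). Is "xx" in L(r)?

Split as x·x: x matches x and x matches x.

yes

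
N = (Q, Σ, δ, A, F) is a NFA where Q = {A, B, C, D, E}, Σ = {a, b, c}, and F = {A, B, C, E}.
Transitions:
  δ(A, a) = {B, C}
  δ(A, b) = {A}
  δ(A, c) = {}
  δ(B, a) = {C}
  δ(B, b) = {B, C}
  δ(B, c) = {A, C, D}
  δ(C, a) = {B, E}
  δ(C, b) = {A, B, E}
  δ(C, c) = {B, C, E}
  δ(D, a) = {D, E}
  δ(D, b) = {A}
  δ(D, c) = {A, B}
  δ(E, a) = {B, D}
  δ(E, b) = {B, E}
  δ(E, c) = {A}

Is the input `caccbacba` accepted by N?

rejected

Start: {A}
read c: {}
The reachable set is empty and stays empty for the remaining 8 symbols.
Reachable ∩ accepting = {} — empty.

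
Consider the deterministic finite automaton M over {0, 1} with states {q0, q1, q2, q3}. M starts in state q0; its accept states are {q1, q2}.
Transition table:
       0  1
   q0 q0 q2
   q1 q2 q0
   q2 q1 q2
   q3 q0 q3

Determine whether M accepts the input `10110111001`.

q0 --1--> q2
q2 --0--> q1
q1 --1--> q0
q0 --1--> q2
q2 --0--> q1
q1 --1--> q0
q0 --1--> q2
q2 --1--> q2
q2 --0--> q1
q1 --0--> q2
q2 --1--> q2
End in state q2, which is an accepting state.

accepted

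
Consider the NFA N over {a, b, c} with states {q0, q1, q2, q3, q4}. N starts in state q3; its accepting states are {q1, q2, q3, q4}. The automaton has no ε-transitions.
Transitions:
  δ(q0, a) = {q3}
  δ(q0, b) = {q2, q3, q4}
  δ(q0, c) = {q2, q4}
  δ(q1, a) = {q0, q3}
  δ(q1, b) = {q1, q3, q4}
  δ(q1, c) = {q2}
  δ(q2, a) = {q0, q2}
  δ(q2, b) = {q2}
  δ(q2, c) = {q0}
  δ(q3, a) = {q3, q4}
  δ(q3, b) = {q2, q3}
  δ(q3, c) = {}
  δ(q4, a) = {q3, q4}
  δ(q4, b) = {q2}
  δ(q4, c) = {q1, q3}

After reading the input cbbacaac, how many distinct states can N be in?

0

Start: {q3}
read c: {}
The reachable set is empty and stays empty for the remaining 7 symbols.
Final reachable set {} has 0 states.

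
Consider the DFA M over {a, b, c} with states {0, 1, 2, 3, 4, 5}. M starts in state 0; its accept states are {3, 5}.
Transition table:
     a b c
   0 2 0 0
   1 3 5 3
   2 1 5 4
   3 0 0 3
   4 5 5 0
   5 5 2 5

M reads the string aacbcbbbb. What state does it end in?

0

0 --a--> 2
2 --a--> 1
1 --c--> 3
3 --b--> 0
0 --c--> 0
0 --b--> 0
0 --b--> 0
0 --b--> 0
0 --b--> 0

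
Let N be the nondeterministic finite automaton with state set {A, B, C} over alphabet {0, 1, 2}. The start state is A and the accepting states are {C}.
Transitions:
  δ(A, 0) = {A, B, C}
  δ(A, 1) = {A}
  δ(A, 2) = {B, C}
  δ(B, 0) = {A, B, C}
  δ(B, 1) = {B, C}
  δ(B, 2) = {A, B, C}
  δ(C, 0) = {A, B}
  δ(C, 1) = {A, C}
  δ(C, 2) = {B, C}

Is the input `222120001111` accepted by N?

accepted

Start: {A}
read 2: {B, C}
read 2: {A, B, C}
read 2: {A, B, C}
read 1: {A, B, C}
read 2: {A, B, C}
read 0: {A, B, C}
read 0: {A, B, C}
read 0: {A, B, C}
read 1: {A, B, C}
read 1: {A, B, C}
read 1: {A, B, C}
read 1: {A, B, C}
Reachable ∩ accepting = {C} — nonempty.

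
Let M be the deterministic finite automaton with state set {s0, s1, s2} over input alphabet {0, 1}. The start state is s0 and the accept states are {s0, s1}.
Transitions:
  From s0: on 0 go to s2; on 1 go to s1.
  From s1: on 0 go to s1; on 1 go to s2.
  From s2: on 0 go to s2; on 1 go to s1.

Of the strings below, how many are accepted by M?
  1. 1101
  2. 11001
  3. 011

1101: accepted
11001: accepted
011: rejected

2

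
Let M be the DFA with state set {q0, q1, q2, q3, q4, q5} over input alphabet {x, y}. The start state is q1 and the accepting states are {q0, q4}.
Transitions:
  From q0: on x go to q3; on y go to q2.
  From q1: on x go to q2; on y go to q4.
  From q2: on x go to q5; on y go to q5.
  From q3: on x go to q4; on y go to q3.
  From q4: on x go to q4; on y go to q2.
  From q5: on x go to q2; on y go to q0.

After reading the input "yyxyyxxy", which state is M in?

q5

q1 --y--> q4
q4 --y--> q2
q2 --x--> q5
q5 --y--> q0
q0 --y--> q2
q2 --x--> q5
q5 --x--> q2
q2 --y--> q5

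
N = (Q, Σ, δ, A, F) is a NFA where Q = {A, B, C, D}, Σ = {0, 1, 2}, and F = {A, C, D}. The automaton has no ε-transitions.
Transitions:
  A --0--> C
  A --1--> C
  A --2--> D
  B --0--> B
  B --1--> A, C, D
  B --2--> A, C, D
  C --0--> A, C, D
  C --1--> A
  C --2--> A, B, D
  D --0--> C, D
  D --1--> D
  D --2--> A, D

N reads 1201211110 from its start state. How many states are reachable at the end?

3

Start: {A}
read 1: {C}
read 2: {A, B, D}
read 0: {B, C, D}
read 1: {A, C, D}
read 2: {A, B, D}
read 1: {A, C, D}
read 1: {A, C, D}
read 1: {A, C, D}
read 1: {A, C, D}
read 0: {A, C, D}
Final reachable set {A, C, D} has 3 states.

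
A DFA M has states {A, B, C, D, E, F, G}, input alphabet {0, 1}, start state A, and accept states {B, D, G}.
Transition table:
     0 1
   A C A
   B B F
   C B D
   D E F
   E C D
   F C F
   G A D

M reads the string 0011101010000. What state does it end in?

B

A --0--> C
C --0--> B
B --1--> F
F --1--> F
F --1--> F
F --0--> C
C --1--> D
D --0--> E
E --1--> D
D --0--> E
E --0--> C
C --0--> B
B --0--> B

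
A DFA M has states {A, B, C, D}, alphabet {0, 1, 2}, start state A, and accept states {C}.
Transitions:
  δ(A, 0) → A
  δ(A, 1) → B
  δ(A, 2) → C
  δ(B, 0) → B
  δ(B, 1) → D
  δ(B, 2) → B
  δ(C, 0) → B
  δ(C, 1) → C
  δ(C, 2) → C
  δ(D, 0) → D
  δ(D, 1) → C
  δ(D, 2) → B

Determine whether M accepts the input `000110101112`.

A --0--> A
A --0--> A
A --0--> A
A --1--> B
B --1--> D
D --0--> D
D --1--> C
C --0--> B
B --1--> D
D --1--> C
C --1--> C
C --2--> C
End in state C, which is an accepting state.

accepted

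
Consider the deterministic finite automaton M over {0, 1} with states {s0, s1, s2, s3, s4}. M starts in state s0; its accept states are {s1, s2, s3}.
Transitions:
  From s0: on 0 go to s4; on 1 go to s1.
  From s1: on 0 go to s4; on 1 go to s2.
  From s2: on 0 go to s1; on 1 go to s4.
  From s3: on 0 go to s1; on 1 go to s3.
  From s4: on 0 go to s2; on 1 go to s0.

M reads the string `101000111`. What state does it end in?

s0 --1--> s1
s1 --0--> s4
s4 --1--> s0
s0 --0--> s4
s4 --0--> s2
s2 --0--> s1
s1 --1--> s2
s2 --1--> s4
s4 --1--> s0

s0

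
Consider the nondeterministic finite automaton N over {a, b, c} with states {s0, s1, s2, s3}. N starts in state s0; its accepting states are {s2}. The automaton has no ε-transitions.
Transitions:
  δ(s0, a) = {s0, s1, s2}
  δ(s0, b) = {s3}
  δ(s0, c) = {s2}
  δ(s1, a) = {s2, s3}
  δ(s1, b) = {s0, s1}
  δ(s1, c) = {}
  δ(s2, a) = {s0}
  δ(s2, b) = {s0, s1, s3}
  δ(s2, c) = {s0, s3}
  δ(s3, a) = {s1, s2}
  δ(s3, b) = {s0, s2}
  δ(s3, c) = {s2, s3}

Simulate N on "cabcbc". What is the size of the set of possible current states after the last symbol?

Start: {s0}
read c: {s2}
read a: {s0}
read b: {s3}
read c: {s2, s3}
read b: {s0, s1, s2, s3}
read c: {s0, s2, s3}
Final reachable set {s0, s2, s3} has 3 states.

3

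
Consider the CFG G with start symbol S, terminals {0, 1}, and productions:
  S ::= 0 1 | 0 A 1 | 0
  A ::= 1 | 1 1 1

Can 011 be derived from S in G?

yes

S ⇒ 0A1 ⇒ 011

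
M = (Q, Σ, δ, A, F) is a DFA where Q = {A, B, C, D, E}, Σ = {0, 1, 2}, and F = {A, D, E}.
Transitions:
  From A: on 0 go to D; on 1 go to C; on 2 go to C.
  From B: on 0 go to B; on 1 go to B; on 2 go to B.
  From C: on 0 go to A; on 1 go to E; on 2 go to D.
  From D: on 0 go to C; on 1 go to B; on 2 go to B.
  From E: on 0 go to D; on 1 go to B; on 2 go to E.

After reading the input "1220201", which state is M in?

A --1--> C
C --2--> D
D --2--> B
B --0--> B
B --2--> B
B --0--> B
B --1--> B

B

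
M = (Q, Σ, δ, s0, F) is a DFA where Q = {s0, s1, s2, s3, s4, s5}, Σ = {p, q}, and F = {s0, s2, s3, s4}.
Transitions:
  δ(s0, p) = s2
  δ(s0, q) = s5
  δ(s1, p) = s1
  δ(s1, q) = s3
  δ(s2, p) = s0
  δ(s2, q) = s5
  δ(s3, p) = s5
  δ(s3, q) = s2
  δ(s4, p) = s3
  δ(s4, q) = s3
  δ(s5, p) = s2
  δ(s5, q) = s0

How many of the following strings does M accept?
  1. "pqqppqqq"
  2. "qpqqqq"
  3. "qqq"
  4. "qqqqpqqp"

2

"pqqppqqq": rejected
"qpqqqq": accepted
"qqq": rejected
"qqqqpqqp": accepted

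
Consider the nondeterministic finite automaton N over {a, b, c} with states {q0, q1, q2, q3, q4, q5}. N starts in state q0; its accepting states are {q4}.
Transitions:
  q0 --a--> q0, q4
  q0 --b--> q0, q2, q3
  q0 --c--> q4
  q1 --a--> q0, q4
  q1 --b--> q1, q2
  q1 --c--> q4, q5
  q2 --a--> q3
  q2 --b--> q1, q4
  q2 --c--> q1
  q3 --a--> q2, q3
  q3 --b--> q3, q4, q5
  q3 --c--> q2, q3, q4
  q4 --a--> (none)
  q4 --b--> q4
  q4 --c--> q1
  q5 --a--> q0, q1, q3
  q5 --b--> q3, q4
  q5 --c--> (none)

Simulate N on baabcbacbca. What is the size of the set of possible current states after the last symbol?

Start: {q0}
read b: {q0, q2, q3}
read a: {q0, q2, q3, q4}
read a: {q0, q2, q3, q4}
read b: {q0, q1, q2, q3, q4, q5}
read c: {q1, q2, q3, q4, q5}
read b: {q1, q2, q3, q4, q5}
read a: {q0, q1, q2, q3, q4}
read c: {q1, q2, q3, q4, q5}
read b: {q1, q2, q3, q4, q5}
read c: {q1, q2, q3, q4, q5}
read a: {q0, q1, q2, q3, q4}
Final reachable set {q0, q1, q2, q3, q4} has 5 states.

5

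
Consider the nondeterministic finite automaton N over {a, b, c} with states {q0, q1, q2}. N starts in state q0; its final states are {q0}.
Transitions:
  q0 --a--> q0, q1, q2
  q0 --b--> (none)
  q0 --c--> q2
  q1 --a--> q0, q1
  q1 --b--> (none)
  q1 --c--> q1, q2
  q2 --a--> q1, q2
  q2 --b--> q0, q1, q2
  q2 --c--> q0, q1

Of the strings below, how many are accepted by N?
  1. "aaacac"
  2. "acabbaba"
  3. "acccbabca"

"aaacac": accepted
"acabbaba": accepted
"acccbabca": accepted

3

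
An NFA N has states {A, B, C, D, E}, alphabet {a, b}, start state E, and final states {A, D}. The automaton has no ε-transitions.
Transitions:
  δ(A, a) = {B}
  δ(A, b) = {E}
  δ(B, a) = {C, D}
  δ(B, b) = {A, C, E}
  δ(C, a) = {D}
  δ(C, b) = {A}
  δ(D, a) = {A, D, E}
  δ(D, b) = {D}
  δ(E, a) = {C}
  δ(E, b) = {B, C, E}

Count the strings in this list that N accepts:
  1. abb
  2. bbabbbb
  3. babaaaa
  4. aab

abb: rejected
bbabbbb: accepted
babaaaa: accepted
aab: accepted

3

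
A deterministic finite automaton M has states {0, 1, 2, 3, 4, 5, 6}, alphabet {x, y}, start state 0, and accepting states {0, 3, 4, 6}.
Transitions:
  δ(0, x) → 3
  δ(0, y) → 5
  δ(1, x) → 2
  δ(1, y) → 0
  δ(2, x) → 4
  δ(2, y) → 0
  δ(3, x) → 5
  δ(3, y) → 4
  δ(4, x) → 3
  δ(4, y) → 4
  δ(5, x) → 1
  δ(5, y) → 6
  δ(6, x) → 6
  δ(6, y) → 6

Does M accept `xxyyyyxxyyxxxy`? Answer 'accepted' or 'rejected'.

0 --x--> 3
3 --x--> 5
5 --y--> 6
6 --y--> 6
6 --y--> 6
6 --y--> 6
6 --x--> 6
6 --x--> 6
6 --y--> 6
6 --y--> 6
6 --x--> 6
6 --x--> 6
6 --x--> 6
6 --y--> 6
End in state 6, which is an accepting state.

accepted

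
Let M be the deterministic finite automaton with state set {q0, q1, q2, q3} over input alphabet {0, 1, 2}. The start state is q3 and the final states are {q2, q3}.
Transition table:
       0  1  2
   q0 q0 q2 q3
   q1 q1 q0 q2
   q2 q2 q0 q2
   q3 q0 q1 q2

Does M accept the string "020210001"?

q3 --0--> q0
q0 --2--> q3
q3 --0--> q0
q0 --2--> q3
q3 --1--> q1
q1 --0--> q1
q1 --0--> q1
q1 --0--> q1
q1 --1--> q0
End in state q0, which is not an accepting state.

rejected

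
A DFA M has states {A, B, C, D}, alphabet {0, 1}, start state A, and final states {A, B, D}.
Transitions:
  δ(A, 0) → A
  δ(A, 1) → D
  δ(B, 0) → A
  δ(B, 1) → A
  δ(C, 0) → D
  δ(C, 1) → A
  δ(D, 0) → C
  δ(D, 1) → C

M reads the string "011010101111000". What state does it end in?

D

A --0--> A
A --1--> D
D --1--> C
C --0--> D
D --1--> C
C --0--> D
D --1--> C
C --0--> D
D --1--> C
C --1--> A
A --1--> D
D --1--> C
C --0--> D
D --0--> C
C --0--> D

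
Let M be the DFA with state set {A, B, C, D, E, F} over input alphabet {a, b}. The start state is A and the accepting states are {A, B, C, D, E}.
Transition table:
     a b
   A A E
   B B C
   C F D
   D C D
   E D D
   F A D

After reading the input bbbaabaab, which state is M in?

D

A --b--> E
E --b--> D
D --b--> D
D --a--> C
C --a--> F
F --b--> D
D --a--> C
C --a--> F
F --b--> D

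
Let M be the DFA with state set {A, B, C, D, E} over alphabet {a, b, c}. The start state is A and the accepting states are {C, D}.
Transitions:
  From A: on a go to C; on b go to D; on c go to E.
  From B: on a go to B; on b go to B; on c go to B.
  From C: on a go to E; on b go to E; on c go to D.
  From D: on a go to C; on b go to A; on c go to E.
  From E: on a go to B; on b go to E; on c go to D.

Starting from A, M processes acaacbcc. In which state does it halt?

D

A --a--> C
C --c--> D
D --a--> C
C --a--> E
E --c--> D
D --b--> A
A --c--> E
E --c--> D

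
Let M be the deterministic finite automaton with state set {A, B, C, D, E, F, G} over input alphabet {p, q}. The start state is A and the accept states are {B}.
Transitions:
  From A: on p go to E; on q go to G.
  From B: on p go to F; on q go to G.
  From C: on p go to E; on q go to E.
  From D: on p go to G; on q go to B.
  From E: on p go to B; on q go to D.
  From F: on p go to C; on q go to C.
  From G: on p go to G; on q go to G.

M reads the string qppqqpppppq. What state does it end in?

A --q--> G
G --p--> G
G --p--> G
G --q--> G
G --q--> G
G --p--> G
G --p--> G
G --p--> G
G --p--> G
G --p--> G
G --q--> G

G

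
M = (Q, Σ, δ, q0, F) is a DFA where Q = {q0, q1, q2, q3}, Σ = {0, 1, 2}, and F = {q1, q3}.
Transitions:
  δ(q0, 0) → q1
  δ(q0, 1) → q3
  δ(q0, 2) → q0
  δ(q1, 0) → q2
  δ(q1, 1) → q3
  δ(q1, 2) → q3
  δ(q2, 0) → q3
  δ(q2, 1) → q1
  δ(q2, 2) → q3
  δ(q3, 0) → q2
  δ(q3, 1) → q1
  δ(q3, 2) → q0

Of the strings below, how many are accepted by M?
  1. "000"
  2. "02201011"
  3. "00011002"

2

"000": accepted
"02201011": accepted
"00011002": rejected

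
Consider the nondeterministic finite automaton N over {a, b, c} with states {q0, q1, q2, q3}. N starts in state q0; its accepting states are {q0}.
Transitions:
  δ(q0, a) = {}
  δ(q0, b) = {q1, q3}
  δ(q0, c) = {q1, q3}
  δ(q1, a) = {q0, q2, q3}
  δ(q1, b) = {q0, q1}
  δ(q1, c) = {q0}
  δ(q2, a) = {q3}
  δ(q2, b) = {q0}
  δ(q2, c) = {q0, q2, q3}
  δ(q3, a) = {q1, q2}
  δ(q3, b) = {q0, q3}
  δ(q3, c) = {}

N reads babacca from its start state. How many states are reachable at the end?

Start: {q0}
read b: {q1, q3}
read a: {q0, q1, q2, q3}
read b: {q0, q1, q3}
read a: {q0, q1, q2, q3}
read c: {q0, q1, q2, q3}
read c: {q0, q1, q2, q3}
read a: {q0, q1, q2, q3}
Final reachable set {q0, q1, q2, q3} has 4 states.

4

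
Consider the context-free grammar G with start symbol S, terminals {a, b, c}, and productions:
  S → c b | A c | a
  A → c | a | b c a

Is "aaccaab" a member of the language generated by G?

no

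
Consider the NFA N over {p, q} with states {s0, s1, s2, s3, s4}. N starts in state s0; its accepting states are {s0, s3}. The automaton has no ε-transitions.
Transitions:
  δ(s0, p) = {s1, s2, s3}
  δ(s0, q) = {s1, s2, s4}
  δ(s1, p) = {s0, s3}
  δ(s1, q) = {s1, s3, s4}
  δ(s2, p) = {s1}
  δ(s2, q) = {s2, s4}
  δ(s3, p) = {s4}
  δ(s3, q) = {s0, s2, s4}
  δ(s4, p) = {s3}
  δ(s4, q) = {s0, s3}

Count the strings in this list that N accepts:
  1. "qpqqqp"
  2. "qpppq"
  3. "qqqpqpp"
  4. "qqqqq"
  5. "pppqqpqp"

"qpqqqp": accepted
"qpppq": accepted
"qqqpqpp": accepted
"qqqqq": accepted
"pppqqpqp": accepted

5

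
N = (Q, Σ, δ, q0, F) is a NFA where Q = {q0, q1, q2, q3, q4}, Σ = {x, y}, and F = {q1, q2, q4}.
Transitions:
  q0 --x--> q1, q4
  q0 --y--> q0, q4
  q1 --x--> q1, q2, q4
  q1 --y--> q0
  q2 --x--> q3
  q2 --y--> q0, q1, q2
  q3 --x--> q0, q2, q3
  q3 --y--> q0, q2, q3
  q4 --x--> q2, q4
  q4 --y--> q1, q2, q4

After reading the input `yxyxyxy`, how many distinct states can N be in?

Start: {q0}
read y: {q0, q4}
read x: {q1, q2, q4}
read y: {q0, q1, q2, q4}
read x: {q1, q2, q3, q4}
read y: {q0, q1, q2, q3, q4}
read x: {q0, q1, q2, q3, q4}
read y: {q0, q1, q2, q3, q4}
Final reachable set {q0, q1, q2, q3, q4} has 5 states.

5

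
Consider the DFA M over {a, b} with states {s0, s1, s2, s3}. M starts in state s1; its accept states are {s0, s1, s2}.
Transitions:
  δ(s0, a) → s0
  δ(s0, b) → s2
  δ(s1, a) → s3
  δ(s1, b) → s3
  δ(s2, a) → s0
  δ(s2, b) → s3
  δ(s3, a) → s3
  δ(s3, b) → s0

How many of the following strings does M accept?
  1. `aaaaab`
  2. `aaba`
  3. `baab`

`aaaaab`: accepted
`aaba`: accepted
`baab`: accepted

3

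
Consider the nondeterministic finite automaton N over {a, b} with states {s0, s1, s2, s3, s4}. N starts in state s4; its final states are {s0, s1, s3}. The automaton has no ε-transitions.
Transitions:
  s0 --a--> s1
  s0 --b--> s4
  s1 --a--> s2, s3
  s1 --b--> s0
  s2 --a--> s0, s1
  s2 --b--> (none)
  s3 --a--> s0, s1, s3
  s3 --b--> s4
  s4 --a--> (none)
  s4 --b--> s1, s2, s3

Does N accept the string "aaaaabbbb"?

rejected

Start: {s4}
read a: {}
The reachable set is empty and stays empty for the remaining 8 symbols.
Reachable ∩ accepting = {} — empty.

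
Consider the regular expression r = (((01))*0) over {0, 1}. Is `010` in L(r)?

Split as 01·0: ((01))* matches 01 and 0 matches 0.

yes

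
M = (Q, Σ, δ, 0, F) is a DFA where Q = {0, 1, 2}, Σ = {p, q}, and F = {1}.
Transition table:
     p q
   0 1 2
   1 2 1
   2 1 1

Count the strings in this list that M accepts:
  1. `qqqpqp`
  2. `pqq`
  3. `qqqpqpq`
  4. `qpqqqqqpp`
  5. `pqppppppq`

`qqqpqp`: rejected
`pqq`: accepted
`qqqpqpq`: accepted
`qpqqqqqpp`: accepted
`pqppppppq`: accepted

4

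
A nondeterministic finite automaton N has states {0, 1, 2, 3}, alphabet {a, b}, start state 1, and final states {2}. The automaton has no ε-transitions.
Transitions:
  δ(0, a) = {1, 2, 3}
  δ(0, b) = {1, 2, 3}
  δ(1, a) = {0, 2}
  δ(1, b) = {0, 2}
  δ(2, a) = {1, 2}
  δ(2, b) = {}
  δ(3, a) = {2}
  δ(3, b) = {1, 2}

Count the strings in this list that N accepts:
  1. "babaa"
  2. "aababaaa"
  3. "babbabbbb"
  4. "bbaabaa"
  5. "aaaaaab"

5

"babaa": accepted
"aababaaa": accepted
"babbabbbb": accepted
"bbaabaa": accepted
"aaaaaab": accepted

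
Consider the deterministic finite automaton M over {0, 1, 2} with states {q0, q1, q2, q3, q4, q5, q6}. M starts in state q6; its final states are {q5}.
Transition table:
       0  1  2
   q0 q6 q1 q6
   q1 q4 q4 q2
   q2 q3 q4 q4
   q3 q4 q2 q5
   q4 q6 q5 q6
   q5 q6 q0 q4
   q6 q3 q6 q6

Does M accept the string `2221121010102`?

accepted

q6 --2--> q6
q6 --2--> q6
q6 --2--> q6
q6 --1--> q6
q6 --1--> q6
q6 --2--> q6
q6 --1--> q6
q6 --0--> q3
q3 --1--> q2
q2 --0--> q3
q3 --1--> q2
q2 --0--> q3
q3 --2--> q5
End in state q5, which is an accepting state.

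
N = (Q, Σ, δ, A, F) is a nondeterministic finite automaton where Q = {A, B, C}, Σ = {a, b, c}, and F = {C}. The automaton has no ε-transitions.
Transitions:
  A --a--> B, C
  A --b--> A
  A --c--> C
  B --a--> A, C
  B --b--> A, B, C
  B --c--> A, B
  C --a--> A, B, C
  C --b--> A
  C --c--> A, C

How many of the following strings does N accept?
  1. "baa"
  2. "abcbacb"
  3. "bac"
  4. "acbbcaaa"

4

"baa": accepted
"abcbacb": accepted
"bac": accepted
"acbbcaaa": accepted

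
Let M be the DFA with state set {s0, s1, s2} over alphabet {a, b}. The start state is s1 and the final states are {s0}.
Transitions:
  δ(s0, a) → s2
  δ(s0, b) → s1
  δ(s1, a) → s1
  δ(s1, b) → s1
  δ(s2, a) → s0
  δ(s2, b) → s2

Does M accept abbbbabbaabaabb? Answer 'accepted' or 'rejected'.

rejected

s1 --a--> s1
s1 --b--> s1
s1 --b--> s1
s1 --b--> s1
s1 --b--> s1
s1 --a--> s1
s1 --b--> s1
s1 --b--> s1
s1 --a--> s1
s1 --a--> s1
s1 --b--> s1
s1 --a--> s1
s1 --a--> s1
s1 --b--> s1
s1 --b--> s1
End in state s1, which is not an accepting state.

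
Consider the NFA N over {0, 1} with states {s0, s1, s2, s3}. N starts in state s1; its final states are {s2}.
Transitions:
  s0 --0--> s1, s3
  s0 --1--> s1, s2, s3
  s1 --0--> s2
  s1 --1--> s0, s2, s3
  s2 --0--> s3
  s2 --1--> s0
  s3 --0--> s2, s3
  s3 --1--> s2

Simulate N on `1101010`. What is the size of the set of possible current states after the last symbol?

Start: {s1}
read 1: {s0, s2, s3}
read 1: {s0, s1, s2, s3}
read 0: {s1, s2, s3}
read 1: {s0, s2, s3}
read 0: {s1, s2, s3}
read 1: {s0, s2, s3}
read 0: {s1, s2, s3}
Final reachable set {s1, s2, s3} has 3 states.

3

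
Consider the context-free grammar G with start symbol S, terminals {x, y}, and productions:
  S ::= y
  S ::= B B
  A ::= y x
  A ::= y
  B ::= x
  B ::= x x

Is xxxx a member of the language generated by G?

yes

S ⇒ BB ⇒ xxB ⇒ xxxx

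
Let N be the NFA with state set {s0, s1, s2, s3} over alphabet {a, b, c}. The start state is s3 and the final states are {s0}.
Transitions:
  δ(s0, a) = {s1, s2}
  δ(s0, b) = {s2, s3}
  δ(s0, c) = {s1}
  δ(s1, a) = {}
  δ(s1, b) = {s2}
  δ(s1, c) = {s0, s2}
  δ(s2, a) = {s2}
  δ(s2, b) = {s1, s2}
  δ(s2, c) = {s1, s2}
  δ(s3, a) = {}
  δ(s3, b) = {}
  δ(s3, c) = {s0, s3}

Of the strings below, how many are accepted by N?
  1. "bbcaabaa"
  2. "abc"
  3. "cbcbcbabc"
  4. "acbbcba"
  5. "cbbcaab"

1

"bbcaabaa": rejected
"abc": rejected
"cbcbcbabc": accepted
"acbbcba": rejected
"cbbcaab": rejected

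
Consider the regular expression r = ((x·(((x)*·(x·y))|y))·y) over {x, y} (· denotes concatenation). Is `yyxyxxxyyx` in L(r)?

No split of yyxyxxxyyx into u·v has (x·(((x)*·(x·y))|y)) matching u and y matching v.

no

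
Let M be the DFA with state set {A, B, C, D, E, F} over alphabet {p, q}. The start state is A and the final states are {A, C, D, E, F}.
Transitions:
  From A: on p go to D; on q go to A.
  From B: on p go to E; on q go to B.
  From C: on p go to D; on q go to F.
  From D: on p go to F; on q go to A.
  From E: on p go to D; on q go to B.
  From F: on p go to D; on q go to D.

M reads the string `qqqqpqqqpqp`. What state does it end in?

A --q--> A
A --q--> A
A --q--> A
A --q--> A
A --p--> D
D --q--> A
A --q--> A
A --q--> A
A --p--> D
D --q--> A
A --p--> D

D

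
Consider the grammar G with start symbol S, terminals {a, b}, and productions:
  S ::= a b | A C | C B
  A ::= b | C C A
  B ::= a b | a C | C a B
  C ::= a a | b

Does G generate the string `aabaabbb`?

S ⇒ AC ⇒ CCAC ⇒ aaCAC ⇒ aabAC ⇒ aabCCAC ⇒ aabaaCAC ⇒ aabaabAC ⇒ aabaabbC ⇒ aabaabbb

yes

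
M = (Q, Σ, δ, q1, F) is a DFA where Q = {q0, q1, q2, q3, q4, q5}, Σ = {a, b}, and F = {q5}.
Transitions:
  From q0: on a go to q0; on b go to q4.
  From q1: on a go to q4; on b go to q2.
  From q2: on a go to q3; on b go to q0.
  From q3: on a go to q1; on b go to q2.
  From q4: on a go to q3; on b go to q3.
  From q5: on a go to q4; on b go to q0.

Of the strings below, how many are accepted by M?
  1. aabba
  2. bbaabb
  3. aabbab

aabba: rejected
bbaabb: rejected
aabbab: rejected

0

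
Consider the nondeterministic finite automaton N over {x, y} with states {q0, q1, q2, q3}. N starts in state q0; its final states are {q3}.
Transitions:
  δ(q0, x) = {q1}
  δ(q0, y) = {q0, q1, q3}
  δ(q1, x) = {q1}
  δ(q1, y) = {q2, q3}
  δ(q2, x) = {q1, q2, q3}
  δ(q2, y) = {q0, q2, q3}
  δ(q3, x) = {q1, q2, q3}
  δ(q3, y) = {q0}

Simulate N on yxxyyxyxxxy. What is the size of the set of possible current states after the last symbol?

Start: {q0}
read y: {q0, q1, q3}
read x: {q1, q2, q3}
read x: {q1, q2, q3}
read y: {q0, q2, q3}
read y: {q0, q1, q2, q3}
read x: {q1, q2, q3}
read y: {q0, q2, q3}
read x: {q1, q2, q3}
read x: {q1, q2, q3}
read x: {q1, q2, q3}
read y: {q0, q2, q3}
Final reachable set {q0, q2, q3} has 3 states.

3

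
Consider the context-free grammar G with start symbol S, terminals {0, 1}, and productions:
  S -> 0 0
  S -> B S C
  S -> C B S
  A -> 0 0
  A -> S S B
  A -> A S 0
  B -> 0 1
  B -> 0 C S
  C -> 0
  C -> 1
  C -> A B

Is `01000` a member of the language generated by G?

yes

S ⇒ BSC ⇒ 01SC ⇒ 0100C ⇒ 01000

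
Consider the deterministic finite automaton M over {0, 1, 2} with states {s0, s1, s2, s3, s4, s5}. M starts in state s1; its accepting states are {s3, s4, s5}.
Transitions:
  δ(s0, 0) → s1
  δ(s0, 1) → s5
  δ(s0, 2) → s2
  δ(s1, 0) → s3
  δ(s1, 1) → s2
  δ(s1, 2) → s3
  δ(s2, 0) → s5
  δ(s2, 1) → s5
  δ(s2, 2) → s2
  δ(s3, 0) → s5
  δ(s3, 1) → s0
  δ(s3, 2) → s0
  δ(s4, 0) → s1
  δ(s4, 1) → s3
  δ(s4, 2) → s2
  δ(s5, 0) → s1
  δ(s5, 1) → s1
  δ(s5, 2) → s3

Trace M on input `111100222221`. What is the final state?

s1 --1--> s2
s2 --1--> s5
s5 --1--> s1
s1 --1--> s2
s2 --0--> s5
s5 --0--> s1
s1 --2--> s3
s3 --2--> s0
s0 --2--> s2
s2 --2--> s2
s2 --2--> s2
s2 --1--> s5

s5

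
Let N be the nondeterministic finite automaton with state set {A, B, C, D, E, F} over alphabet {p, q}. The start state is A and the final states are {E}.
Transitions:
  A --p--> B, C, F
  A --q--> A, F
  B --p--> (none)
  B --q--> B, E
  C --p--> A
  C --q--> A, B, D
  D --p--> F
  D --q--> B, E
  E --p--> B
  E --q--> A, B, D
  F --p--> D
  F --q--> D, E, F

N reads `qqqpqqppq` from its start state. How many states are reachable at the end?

5

Start: {A}
read q: {A, F}
read q: {A, D, E, F}
read q: {A, B, D, E, F}
read p: {B, C, D, F}
read q: {A, B, D, E, F}
read q: {A, B, D, E, F}
read p: {B, C, D, F}
read p: {A, D, F}
read q: {A, B, D, E, F}
Final reachable set {A, B, D, E, F} has 5 states.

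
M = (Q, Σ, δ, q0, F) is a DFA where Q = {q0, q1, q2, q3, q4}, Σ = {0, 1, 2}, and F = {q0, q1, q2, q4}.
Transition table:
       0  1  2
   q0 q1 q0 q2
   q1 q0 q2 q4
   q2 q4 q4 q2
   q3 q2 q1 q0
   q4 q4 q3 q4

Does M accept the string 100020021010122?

accepted

q0 --1--> q0
q0 --0--> q1
q1 --0--> q0
q0 --0--> q1
q1 --2--> q4
q4 --0--> q4
q4 --0--> q4
q4 --2--> q4
q4 --1--> q3
q3 --0--> q2
q2 --1--> q4
q4 --0--> q4
q4 --1--> q3
q3 --2--> q0
q0 --2--> q2
End in state q2, which is an accepting state.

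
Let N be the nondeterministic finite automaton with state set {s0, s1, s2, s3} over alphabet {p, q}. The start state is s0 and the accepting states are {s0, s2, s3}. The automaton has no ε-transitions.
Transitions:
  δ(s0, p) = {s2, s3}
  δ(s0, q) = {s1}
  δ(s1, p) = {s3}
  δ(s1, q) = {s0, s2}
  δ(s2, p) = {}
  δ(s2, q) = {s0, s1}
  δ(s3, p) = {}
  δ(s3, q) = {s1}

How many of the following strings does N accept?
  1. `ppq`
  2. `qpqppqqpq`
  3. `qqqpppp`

0

`ppq`: rejected
`qpqppqqpq`: rejected
`qqqpppp`: rejected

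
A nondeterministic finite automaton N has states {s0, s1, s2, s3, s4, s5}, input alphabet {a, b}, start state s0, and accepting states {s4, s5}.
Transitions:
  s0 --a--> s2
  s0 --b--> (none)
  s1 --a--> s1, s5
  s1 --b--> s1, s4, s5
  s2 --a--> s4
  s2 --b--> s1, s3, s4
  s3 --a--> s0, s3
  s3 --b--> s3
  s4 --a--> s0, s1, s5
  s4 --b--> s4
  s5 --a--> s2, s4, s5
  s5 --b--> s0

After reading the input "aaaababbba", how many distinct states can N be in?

6

Start: {s0}
read a: {s2}
read a: {s4}
read a: {s0, s1, s5}
read a: {s1, s2, s4, s5}
read b: {s0, s1, s3, s4, s5}
read a: {s0, s1, s2, s3, s4, s5}
read b: {s0, s1, s3, s4, s5}
read b: {s0, s1, s3, s4, s5}
read b: {s0, s1, s3, s4, s5}
read a: {s0, s1, s2, s3, s4, s5}
Final reachable set {s0, s1, s2, s3, s4, s5} has 6 states.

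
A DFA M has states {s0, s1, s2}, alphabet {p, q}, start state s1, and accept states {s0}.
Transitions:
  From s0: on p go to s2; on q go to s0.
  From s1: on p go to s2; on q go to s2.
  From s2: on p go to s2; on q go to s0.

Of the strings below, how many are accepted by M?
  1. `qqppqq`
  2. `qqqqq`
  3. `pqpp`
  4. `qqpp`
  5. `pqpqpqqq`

`qqppqq`: accepted
`qqqqq`: accepted
`pqpp`: rejected
`qqpp`: rejected
`pqpqpqqq`: accepted

3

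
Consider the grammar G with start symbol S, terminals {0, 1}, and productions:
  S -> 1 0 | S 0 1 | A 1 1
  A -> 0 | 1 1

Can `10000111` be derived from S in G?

no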